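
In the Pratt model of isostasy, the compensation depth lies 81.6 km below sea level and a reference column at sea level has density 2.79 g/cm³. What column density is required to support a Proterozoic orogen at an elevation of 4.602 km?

Pratt balance: ρ_ref D = ρ (D + h).
ρ = ρ_ref D/(D + h) = 2.79 × 81.6 km/(81.6 km + 4.602 km) = 2.64 g/cm³.

2.64 g/cm³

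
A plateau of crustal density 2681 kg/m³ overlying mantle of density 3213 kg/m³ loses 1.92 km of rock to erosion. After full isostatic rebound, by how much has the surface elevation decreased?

0.318 km

Rebound u = e ρ_c/ρ_m = 1.92 km × 2681/3213 = 1.602 km.
Net surface drop = e − u = 1.92 km − 1.602 km = e (ρ_m − ρ_c)/ρ_m = 0.318 km.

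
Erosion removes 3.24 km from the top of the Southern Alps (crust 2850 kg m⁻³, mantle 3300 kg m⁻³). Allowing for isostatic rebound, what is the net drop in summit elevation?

Rebound u = e ρ_c/ρ_m = 3.24 km × 2850/3300 = 2.798 km.
Net surface drop = e − u = 3.24 km − 2.798 km = e (ρ_m − ρ_c)/ρ_m = 0.442 km.

0.442 km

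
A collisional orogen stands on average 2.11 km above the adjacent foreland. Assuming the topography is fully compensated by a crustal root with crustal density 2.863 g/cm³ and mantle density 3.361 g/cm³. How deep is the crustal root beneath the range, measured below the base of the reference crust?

By Archimedes' principle applied to the lithosphere: the weight of the topography is balanced by the buoyancy of the root, ρ_c h = (ρ_m − ρ_c) r.
r = h · ρ_c / (ρ_m − ρ_c) = 2.11 km × 2.863 / (3.361 − 2.863) = 12.1 km.

12.1 km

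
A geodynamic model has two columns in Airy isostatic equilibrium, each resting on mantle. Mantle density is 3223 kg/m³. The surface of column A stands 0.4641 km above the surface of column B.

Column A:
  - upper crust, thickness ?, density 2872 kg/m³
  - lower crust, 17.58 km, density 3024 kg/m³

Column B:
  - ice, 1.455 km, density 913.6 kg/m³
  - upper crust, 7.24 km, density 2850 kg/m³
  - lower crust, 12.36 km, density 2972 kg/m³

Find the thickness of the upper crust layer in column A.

Take the compensation level at the base of the deeper column (depth z_c below the surface of column A) and equate Σ ρ_i t_i down to z_c; mantle fills any gap and the z_c terms cancel.
Column A: x×2872 + 17.58×3024 + (z_c − 17.58 − x)×3223
Column B: 0.4641×0 + 1.455×913.6 + 7.24×2850 + 12.36×2972 + (z_c − 0.4641 − 21.055)×3223
The z_c×3223 term appears on both sides and cancels. Collect the known terms of each column as K = Σ(ρt)_known − 3223 × (depth of known layers): K_A = 53161.92 − 3223×17.58 = −3498.42; K_B = 58697.208 − 3223×(0.4641 + 21.055) = −10658.8513.
Balance: K_A − x×(3223 − 2872) = K_B, so x = (K_A − K_B)/(3223 − 2872) = 7160.43/351 = 20.4 km.

20.4 km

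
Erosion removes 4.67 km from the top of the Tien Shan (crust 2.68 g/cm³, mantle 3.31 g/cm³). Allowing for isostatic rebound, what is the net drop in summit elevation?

0.889 km

Rebound u = e ρ_c/ρ_m = 4.67 km × 2.68/3.31 = 3.781 km.
Net surface drop = e − u = 4.67 km − 3.781 km = e (ρ_m − ρ_c)/ρ_m = 0.889 km.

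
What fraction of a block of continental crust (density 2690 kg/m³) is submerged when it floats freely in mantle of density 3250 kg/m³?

Submerged fraction = ρ_obj/ρ_fluid = 2690/3250 = 82.8%.

82.8%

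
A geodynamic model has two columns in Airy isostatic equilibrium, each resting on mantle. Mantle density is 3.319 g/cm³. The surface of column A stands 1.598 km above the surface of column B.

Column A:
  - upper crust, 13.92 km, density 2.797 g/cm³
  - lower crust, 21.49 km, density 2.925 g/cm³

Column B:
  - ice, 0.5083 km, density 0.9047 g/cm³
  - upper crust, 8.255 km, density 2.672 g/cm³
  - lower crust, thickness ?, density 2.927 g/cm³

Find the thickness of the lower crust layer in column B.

9.85 km

Take the compensation level at the base of the deeper column (depth z_c below the surface of column A) and equate Σ ρ_i t_i down to z_c; mantle fills any gap and the z_c terms cancel.
Column A: 13.92×2.797 + 21.49×2.925 + (z_c − 35.41)×3.319
Column B: 1.598×0 + 0.5083×0.9047 + 8.255×2.672 + x×2.927 + (z_c − 1.598 − 8.7633 − x)×3.319
The z_c×3.319 term appears on both sides and cancels. Collect the known terms of each column as K = Σ(ρt)_known − 3.319 × (depth of known layers): K_A = 101.79249 − 3.319×35.41 = −15.7333; K_B = 22.517219 − 3.319×(1.598 + 8.7633) = −11.8719357.
Balance: K_A = K_B − x×(3.319 − 2.927), so x = (K_B − K_A)/(3.319 − 2.927) = 3.86136/0.392 = 9.85 km.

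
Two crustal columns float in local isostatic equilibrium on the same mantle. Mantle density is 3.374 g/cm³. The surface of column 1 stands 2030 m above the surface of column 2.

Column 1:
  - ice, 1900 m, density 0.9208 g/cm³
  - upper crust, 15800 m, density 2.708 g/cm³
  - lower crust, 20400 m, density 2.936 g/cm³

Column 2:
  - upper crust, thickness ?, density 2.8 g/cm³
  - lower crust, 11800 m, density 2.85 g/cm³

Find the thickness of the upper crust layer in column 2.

19300 m

Take the compensation level at the base of the deeper column (depth z_c below the surface of column 1) and equate Σ ρ_i t_i down to z_c; mantle fills any gap and the z_c terms cancel.
Column 1: 1900×0.9208 + 15800×2.708 + 20400×2.936 + (z_c − 38100)×3.374
Column 2: 2030×0 + x×2.8 + 11800×2.85 + (z_c − 2030 − 11800 − x)×3.374
The z_c×3.374 term appears on both sides and cancels. Collect the known terms of each column as K = Σ(ρt)_known − 3.374 × (depth of known layers): K_1 = 104430.32 − 3.374×38100 = −24119.08; K_2 = 33630 − 3.374×(2030 + 11800) = −13032.42.
Balance: K_1 = K_2 − x×(3.374 − 2.8), so x = (K_2 − K_1)/(3.374 − 2.8) = 11086.7/0.574 = 19300 m.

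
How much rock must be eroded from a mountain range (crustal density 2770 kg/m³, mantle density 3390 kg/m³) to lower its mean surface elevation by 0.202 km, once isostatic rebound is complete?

1.1 km

Net drop Δ = e − u = e − e ρ_c/ρ_m = e (ρ_m − ρ_c)/ρ_m.
e = Δ ρ_m/(ρ_m − ρ_c) = 0.202 km × 3390/620 = 1.1 km.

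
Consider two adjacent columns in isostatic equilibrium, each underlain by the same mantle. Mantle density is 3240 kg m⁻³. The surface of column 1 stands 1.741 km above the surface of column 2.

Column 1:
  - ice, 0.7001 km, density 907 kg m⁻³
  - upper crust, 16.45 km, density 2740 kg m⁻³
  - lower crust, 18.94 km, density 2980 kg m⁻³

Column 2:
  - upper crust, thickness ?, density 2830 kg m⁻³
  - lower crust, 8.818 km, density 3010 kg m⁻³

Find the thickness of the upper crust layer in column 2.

Take the compensation level at the base of the deeper column (depth z_c below the surface of column 1) and equate Σ ρ_i t_i down to z_c; mantle fills any gap and the z_c terms cancel.
Column 1: 0.7001×907 + 16.45×2740 + 18.94×2980 + (z_c − 36.0901)×3240
Column 2: 1.741×0 + x×2830 + 8.818×3010 + (z_c − 1.741 − 8.818 − x)×3240
The z_c×3240 term appears on both sides and cancels. Collect the known terms of each column as K = Σ(ρt)_known − 3240 × (depth of known layers): K_1 = 102149.191 − 3240×36.0901 = −14782.7333; K_2 = 26542.18 − 3240×(1.741 + 8.818) = −7668.98.
Balance: K_1 = K_2 − x×(3240 − 2830), so x = (K_2 − K_1)/(3240 − 2830) = 7113.75/410 = 17.4 km.

17.4 km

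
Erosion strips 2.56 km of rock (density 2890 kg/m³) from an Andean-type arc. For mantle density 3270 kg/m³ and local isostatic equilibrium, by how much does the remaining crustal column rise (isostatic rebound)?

2.26 km

Unloading: uplift u = e ρ_c/ρ_m = 2.56 km × 2890/3270 = 2.26 km.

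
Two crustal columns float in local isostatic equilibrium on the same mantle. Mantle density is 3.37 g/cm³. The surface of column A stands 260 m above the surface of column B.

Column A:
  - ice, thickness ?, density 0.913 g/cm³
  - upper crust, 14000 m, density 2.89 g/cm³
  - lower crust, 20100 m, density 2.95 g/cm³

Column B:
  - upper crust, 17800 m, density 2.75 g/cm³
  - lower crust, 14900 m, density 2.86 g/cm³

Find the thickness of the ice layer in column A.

1770 m

Take the compensation level at the base of the deeper column (depth z_c below the surface of column A) and equate Σ ρ_i t_i down to z_c; mantle fills any gap and the z_c terms cancel.
Column A: x×0.913 + 14000×2.89 + 20100×2.95 + (z_c − 34100 − x)×3.37
Column B: 260×0 + 17800×2.75 + 14900×2.86 + (z_c − 260 − 32700)×3.37
The z_c×3.37 term appears on both sides and cancels. Collect the known terms of each column as K = Σ(ρt)_known − 3.37 × (depth of known layers): K_A = 99755 − 3.37×34100 = −15162; K_B = 91564 − 3.37×(260 + 32700) = −19511.2.
Balance: K_A − x×(3.37 − 0.913) = K_B, so x = (K_A − K_B)/(3.37 − 0.913) = 4349.2/2.457 = 1770 m.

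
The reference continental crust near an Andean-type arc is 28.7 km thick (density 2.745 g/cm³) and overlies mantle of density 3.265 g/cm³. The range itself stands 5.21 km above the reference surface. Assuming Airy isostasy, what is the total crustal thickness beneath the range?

61.4 km

Root depth r = h ρ_c / (ρ_m − ρ_c) = 5.21 km × 2.745 / 0.52 = 27.5 km.
Total thickness = T + h + r = 28.7 km + 5.21 km + 27.5 km = 61.4 km.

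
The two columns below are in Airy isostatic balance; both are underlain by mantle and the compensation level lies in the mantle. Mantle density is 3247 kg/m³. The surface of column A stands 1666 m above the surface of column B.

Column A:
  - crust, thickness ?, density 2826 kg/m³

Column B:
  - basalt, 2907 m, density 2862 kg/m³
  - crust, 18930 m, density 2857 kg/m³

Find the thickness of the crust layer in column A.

Take the compensation level at the base of the deeper column (depth z_c below the surface of column A) and equate Σ ρ_i t_i down to z_c; mantle fills any gap and the z_c terms cancel.
Column A: x×2826 + (z_c − 0 − x)×3247
Column B: 1666×0 + 2907×2862 + 18930×2857 + (z_c − 1666 − 21837)×3247
The z_c×3247 term appears on both sides and cancels. Collect the known terms of each column as K = Σ(ρt)_known − 3247 × (depth of known layers): K_A = 0 − 3247×0 = 0; K_B = 62402844 − 3247×(1666 + 21837) = −13911397.
Balance: K_A − x×(3247 − 2826) = K_B, so x = (K_A − K_B)/(3247 − 2826) = 13911400/421 = 33000 m.

33000 m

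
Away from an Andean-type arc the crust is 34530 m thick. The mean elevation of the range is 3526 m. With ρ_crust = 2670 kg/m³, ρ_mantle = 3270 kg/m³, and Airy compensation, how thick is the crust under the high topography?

Root depth r = h ρ_c / (ρ_m − ρ_c) = 3526 m × 2670 / 600 = 15690 m.
Total thickness = T + h + r = 34530 m + 3526 m + 15690 m = 53700 m.

53700 m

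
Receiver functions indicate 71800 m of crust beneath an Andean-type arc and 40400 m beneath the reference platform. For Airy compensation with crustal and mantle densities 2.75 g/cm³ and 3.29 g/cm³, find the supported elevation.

5150 m

Excess crust Δ = 71800 m − 40400 m = 31400 m, split between elevation h and root r with h + r = Δ.
Airy balance ρ_c h = (ρ_m − ρ_c) r gives r = h ρ_c/(ρ_m − ρ_c), so h (1 + ρ_c/(ρ_m − ρ_c)) = Δ, i.e. h = Δ (ρ_m − ρ_c)/ρ_m.
h = 31400 m × 0.54/3.29 = 5150 m.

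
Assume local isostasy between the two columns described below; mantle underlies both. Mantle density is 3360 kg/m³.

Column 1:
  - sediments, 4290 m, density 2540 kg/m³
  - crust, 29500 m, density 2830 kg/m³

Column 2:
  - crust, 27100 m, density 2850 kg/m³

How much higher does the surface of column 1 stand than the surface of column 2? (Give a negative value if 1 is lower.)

For any compensation level in the mantle, the mantle terms cancel and isostasy reduces to e = (Σt_1 − Σt_2) − (Σ(ρt)_1 − Σ(ρt)_2) / ρ_m.
Σt_1 = 33790 m; Σt_2 = 27100 m; Σ(ρt)_1 = 94381600; Σ(ρt)_2 = 77235000 (in m·kg/m³).
e = (33790 − 27100) − (94381600 − 77235000) / 3360 = 1590 m.

1590 m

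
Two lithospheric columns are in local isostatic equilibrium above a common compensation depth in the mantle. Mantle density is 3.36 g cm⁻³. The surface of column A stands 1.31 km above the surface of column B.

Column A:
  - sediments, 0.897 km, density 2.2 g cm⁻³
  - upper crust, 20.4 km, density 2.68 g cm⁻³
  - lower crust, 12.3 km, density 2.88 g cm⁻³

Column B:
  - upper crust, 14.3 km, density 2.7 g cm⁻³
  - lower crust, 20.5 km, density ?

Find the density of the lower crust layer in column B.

3.02 g cm⁻³

Take the compensation level at the base of the deeper column (depth z_c below the surface of column A) and equate Σ ρ_i t_i down to z_c; mantle fills any gap and the z_c terms cancel.
Column A: 0.897×2.2 + 20.4×2.68 + 12.3×2.88 + (z_c − 33.597)×3.36
Column B: 1.31×0 + 14.3×2.7 + 20.5×ρ + (z_c − 1.31 − 34.8)×3.36
The z_c×3.36 term appears on both sides and cancels. Collect the known terms of each column as K = Σ(ρt)_known − 3.36 × (depth of known layers): K_A = 92.0694 − 3.36×33.597 = −20.81652; K_B = 38.61 − 3.36×(1.31 + 34.8) = −82.7196.
Balance: K_A = K_B + 20.5×ρ, so ρ = (K_A − K_B)/20.5 = 61.9031/20.5 = 3.02 g cm⁻³.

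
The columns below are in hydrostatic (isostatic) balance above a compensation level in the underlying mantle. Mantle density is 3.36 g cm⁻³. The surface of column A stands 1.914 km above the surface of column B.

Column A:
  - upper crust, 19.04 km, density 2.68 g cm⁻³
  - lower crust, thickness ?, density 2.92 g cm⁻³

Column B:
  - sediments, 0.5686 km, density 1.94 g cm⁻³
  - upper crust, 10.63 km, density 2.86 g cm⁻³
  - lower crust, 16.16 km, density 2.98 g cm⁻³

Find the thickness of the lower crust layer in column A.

13.1 km

Take the compensation level at the base of the deeper column (depth z_c below the surface of column A) and equate Σ ρ_i t_i down to z_c; mantle fills any gap and the z_c terms cancel.
Column A: 19.04×2.68 + x×2.92 + (z_c − 19.04 − x)×3.36
Column B: 1.914×0 + 0.5686×1.94 + 10.63×2.86 + 16.16×2.98 + (z_c − 1.914 − 27.3586)×3.36
The z_c×3.36 term appears on both sides and cancels. Collect the known terms of each column as K = Σ(ρt)_known − 3.36 × (depth of known layers): K_A = 51.0272 − 3.36×19.04 = −12.9472; K_B = 79.661684 − 3.36×(1.914 + 27.3586) = −18.694252.
Balance: K_A − x×(3.36 − 2.92) = K_B, so x = (K_A − K_B)/(3.36 − 2.92) = 5.74705/0.44 = 13.1 km.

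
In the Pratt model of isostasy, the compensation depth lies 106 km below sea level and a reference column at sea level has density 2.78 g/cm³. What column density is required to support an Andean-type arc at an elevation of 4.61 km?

2.66 g/cm³

Pratt balance: ρ_ref D = ρ (D + h).
ρ = ρ_ref D/(D + h) = 2.78 × 106 km/(106 km + 4.61 km) = 2.66 g/cm³.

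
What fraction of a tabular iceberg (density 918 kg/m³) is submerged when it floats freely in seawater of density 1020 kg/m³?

Submerged fraction = ρ_obj/ρ_fluid = 918/1020 = 0.9.

0.9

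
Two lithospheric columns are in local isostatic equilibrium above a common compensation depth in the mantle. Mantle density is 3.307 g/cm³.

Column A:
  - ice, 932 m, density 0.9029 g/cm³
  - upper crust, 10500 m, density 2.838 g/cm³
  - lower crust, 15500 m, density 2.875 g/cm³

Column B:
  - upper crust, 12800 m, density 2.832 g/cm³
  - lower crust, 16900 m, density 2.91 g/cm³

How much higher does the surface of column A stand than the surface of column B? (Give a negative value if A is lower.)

For any compensation level in the mantle, the mantle terms cancel and isostasy reduces to e = (Σt_A − Σt_B) − (Σ(ρt)_A − Σ(ρt)_B) / ρ_m.
Σt_A = 26932 m; Σt_B = 29700 m; Σ(ρt)_A = 75203.0028; Σ(ρt)_B = 85428.6 (in m·g/cm³).
e = (26932 − 29700) − (75203.0028 − 85428.6) / 3.307 = 324 m.

324 m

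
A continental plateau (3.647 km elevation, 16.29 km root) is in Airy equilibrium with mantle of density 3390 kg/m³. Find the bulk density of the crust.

ρ_c h = (ρ_m − ρ_c) r → ρ_c (h + r) = ρ_m r → ρ_c = ρ_m r / (h + r).
ρ_c = 3390 × 16.29 km / (3.647 km + 16.29 km) = 2770 kg/m³.

2770 kg/m³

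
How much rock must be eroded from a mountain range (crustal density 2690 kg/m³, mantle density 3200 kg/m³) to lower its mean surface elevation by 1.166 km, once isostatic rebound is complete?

Net drop Δ = e − u = e − e ρ_c/ρ_m = e (ρ_m − ρ_c)/ρ_m.
e = Δ ρ_m/(ρ_m − ρ_c) = 1.166 km × 3200/510 = 7.32 km.

7.32 km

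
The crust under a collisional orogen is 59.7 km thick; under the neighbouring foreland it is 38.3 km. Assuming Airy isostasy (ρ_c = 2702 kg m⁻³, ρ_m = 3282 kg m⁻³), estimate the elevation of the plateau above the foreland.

3.78 km

Excess crust Δ = 59.7 km − 38.3 km = 21.4 km, split between elevation h and root r with h + r = Δ.
Airy balance ρ_c h = (ρ_m − ρ_c) r gives r = h ρ_c/(ρ_m − ρ_c), so h (1 + ρ_c/(ρ_m − ρ_c)) = Δ, i.e. h = Δ (ρ_m − ρ_c)/ρ_m.
h = 21.4 km × 580/3282 = 3.78 km.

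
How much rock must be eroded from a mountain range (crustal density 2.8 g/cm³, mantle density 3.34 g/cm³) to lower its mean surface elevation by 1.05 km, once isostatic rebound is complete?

Net drop Δ = e − u = e − e ρ_c/ρ_m = e (ρ_m − ρ_c)/ρ_m.
e = Δ ρ_m/(ρ_m − ρ_c) = 1.05 km × 3.34/0.54 = 6.49 km.

6.49 km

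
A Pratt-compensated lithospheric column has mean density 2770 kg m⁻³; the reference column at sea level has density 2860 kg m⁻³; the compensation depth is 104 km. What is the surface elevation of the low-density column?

3.38 km

ρ_ref D = ρ (D + h) → h = D (ρ_ref − ρ)/ρ.
h = 104 km × (2860 − 2770)/2770 = 3.38 km.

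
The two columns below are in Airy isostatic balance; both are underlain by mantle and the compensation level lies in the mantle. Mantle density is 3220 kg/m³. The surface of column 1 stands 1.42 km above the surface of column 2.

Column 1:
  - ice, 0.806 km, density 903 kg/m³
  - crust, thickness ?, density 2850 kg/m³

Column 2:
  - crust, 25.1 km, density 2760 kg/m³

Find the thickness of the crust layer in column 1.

38.5 km

Take the compensation level at the base of the deeper column (depth z_c below the surface of column 1) and equate Σ ρ_i t_i down to z_c; mantle fills any gap and the z_c terms cancel.
Column 1: 0.806×903 + x×2850 + (z_c − 0.806 − x)×3220
Column 2: 1.42×0 + 25.1×2760 + (z_c − 1.42 − 25.1)×3220
The z_c×3220 term appears on both sides and cancels. Collect the known terms of each column as K = Σ(ρt)_known − 3220 × (depth of known layers): K_1 = 727.818 − 3220×0.806 = −1867.502; K_2 = 69276 − 3220×(1.42 + 25.1) = −16118.4.
Balance: K_1 − x×(3220 − 2850) = K_2, so x = (K_1 − K_2)/(3220 − 2850) = 14250.9/370 = 38.5 km.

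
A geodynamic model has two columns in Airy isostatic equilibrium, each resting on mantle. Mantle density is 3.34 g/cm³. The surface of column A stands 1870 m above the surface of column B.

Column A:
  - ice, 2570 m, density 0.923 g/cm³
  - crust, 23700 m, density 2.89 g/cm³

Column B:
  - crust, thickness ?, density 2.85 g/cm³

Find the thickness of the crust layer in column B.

21700 m

Take the compensation level at the base of the deeper column (depth z_c below the surface of column A) and equate Σ ρ_i t_i down to z_c; mantle fills any gap and the z_c terms cancel.
Column A: 2570×0.923 + 23700×2.89 + (z_c − 26270)×3.34
Column B: 1870×0 + x×2.85 + (z_c − 1870 − 0 − x)×3.34
The z_c×3.34 term appears on both sides and cancels. Collect the known terms of each column as K = Σ(ρt)_known − 3.34 × (depth of known layers): K_A = 70865.11 − 3.34×26270 = −16876.69; K_B = 0 − 3.34×(1870 + 0) = −6245.8.
Balance: K_A = K_B − x×(3.34 − 2.85), so x = (K_B − K_A)/(3.34 − 2.85) = 10630.9/0.49 = 21700 m.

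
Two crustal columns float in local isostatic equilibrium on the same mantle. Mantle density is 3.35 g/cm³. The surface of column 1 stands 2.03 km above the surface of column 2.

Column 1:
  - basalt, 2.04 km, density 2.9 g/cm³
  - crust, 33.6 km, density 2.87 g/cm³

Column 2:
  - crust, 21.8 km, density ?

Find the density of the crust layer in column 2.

Take the compensation level at the base of the deeper column (depth z_c below the surface of column 1) and equate Σ ρ_i t_i down to z_c; mantle fills any gap and the z_c terms cancel.
Column 1: 2.04×2.9 + 33.6×2.87 + (z_c − 35.64)×3.35
Column 2: 2.03×0 + 21.8×ρ + (z_c − 2.03 − 21.8)×3.35
The z_c×3.35 term appears on both sides and cancels. Collect the known terms of each column as K = Σ(ρt)_known − 3.35 × (depth of known layers): K_1 = 102.348 − 3.35×35.64 = −17.046; K_2 = 0 − 3.35×(2.03 + 21.8) = −79.8305.
Balance: K_1 = K_2 + 21.8×ρ, so ρ = (K_1 − K_2)/21.8 = 62.7845/21.8 = 2.88 g/cm³.

2.88 g/cm³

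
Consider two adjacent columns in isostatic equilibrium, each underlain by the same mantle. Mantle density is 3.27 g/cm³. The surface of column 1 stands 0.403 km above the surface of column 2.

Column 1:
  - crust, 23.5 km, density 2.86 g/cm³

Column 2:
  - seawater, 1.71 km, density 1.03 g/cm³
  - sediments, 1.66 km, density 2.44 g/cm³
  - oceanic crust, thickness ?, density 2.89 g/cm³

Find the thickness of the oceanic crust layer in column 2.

8.18 km

Take the compensation level at the base of the deeper column (depth z_c below the surface of column 1) and equate Σ ρ_i t_i down to z_c; mantle fills any gap and the z_c terms cancel.
Column 1: 23.5×2.86 + (z_c − 23.5)×3.27
Column 2: 0.403×0 + 1.71×1.03 + 1.66×2.44 + x×2.89 + (z_c − 0.403 − 3.37 − x)×3.27
The z_c×3.27 term appears on both sides and cancels. Collect the known terms of each column as K = Σ(ρt)_known − 3.27 × (depth of known layers): K_1 = 67.21 − 3.27×23.5 = −9.635; K_2 = 5.8117 − 3.27×(0.403 + 3.37) = −6.52601.
Balance: K_1 = K_2 − x×(3.27 − 2.89), so x = (K_2 − K_1)/(3.27 − 2.89) = 3.10899/0.38 = 8.18 km.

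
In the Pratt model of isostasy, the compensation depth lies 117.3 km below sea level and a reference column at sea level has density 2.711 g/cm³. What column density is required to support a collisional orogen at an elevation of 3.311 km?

2.64 g/cm³

Pratt balance: ρ_ref D = ρ (D + h).
ρ = ρ_ref D/(D + h) = 2.711 × 117.3 km/(117.3 km + 3.311 km) = 2.64 g/cm³.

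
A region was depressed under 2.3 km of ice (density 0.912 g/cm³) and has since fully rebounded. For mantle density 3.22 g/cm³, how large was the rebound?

0.651 km

Removing the load lets mantle flow back in; uplift u satisfies ρ_ice t = ρ_m u.
u = t ρ_ice/ρ_m = 2.3 km × 0.912/3.22 = 0.651 km.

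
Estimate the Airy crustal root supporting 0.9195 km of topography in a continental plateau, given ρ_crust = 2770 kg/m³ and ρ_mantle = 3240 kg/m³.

Isostatic balance requires: the weight of the topography is balanced by the buoyancy of the root, ρ_c h = (ρ_m − ρ_c) r.
r = h · ρ_c / (ρ_m − ρ_c) = 0.9195 km × 2770 / (3240 − 2770) = 5.42 km.

5.42 km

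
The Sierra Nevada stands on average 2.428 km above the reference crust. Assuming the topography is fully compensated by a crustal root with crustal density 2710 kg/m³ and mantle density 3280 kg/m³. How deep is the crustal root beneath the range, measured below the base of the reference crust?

Equating mass per unit area of the two columns: the weight of the topography is balanced by the buoyancy of the root, ρ_c h = (ρ_m − ρ_c) r.
r = h · ρ_c / (ρ_m − ρ_c) = 2.428 km × 2710 / (3280 − 2710) = 11.5 km.

11.5 km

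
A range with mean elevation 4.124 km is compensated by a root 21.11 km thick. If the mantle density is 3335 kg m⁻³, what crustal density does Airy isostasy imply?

2790 kg m⁻³

ρ_c h = (ρ_m − ρ_c) r → ρ_c (h + r) = ρ_m r → ρ_c = ρ_m r / (h + r).
ρ_c = 3335 × 21.11 km / (4.124 km + 21.11 km) = 2790 kg m⁻³.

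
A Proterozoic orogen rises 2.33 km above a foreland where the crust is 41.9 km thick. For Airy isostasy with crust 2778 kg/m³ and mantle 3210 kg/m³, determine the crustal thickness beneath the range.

Root depth r = h ρ_c / (ρ_m − ρ_c) = 2.33 km × 2778 / 432 = 14.98 km.
Total thickness = T + h + r = 41.9 km + 2.33 km + 14.98 km = 59.2 km.

59.2 km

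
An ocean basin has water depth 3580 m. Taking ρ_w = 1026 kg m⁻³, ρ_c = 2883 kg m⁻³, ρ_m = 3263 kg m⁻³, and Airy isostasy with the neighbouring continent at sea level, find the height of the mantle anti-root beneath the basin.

For local isostatic compensation: replacing crust with seawater at the top is compensated by replacing crust with mantle at the base: d (ρ_c − ρ_w) = a (ρ_m − ρ_c).
a = d (ρ_c − ρ_w)/(ρ_m − ρ_c) = 3580 m × 1857/380 = 17500 m.

17500 m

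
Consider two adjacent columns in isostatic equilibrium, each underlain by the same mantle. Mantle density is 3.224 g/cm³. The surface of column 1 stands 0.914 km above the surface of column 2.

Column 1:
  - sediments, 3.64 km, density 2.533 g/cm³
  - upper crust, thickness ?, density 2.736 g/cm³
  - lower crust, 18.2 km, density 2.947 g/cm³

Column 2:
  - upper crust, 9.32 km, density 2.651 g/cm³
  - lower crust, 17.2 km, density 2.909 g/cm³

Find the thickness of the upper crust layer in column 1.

12.6 km

Take the compensation level at the base of the deeper column (depth z_c below the surface of column 1) and equate Σ ρ_i t_i down to z_c; mantle fills any gap and the z_c terms cancel.
Column 1: 3.64×2.533 + x×2.736 + 18.2×2.947 + (z_c − 21.84 − x)×3.224
Column 2: 0.914×0 + 9.32×2.651 + 17.2×2.909 + (z_c − 0.914 − 26.52)×3.224
The z_c×3.224 term appears on both sides and cancels. Collect the known terms of each column as K = Σ(ρt)_known − 3.224 × (depth of known layers): K_1 = 62.85552 − 3.224×21.84 = −7.55664; K_2 = 74.74212 − 3.224×(0.914 + 26.52) = −13.705096.
Balance: K_1 − x×(3.224 − 2.736) = K_2, so x = (K_1 − K_2)/(3.224 − 2.736) = 6.14846/0.488 = 12.6 km.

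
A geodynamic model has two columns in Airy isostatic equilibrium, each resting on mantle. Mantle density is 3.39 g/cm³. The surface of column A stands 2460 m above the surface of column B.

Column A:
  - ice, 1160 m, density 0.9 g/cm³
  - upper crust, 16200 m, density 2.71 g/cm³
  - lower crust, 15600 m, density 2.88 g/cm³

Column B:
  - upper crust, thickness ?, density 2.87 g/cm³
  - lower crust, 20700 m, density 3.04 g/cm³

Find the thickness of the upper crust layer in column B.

12100 m

Take the compensation level at the base of the deeper column (depth z_c below the surface of column A) and equate Σ ρ_i t_i down to z_c; mantle fills any gap and the z_c terms cancel.
Column A: 1160×0.9 + 16200×2.71 + 15600×2.88 + (z_c − 32960)×3.39
Column B: 2460×0 + x×2.87 + 20700×3.04 + (z_c − 2460 − 20700 − x)×3.39
The z_c×3.39 term appears on both sides and cancels. Collect the known terms of each column as K = Σ(ρt)_known − 3.39 × (depth of known layers): K_A = 89874 − 3.39×32960 = −21860.4; K_B = 62928 − 3.39×(2460 + 20700) = −15584.4.
Balance: K_A = K_B − x×(3.39 − 2.87), so x = (K_B − K_A)/(3.39 − 2.87) = 6276/0.52 = 12100 m.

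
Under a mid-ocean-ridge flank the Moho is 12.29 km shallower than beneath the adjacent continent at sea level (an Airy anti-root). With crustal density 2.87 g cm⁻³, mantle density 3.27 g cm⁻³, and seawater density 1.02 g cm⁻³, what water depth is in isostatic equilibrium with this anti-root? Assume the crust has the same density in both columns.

Replacing a thickness d of crust by seawater at the top must be balanced by replacing crust with mantle at the base: d (ρ_c − ρ_w) = a (ρ_m − ρ_c).
d = a (ρ_m − ρ_c)/(ρ_c − ρ_w) = 12.29 km × 0.4/1.85 = 2.66 km.

2.66 km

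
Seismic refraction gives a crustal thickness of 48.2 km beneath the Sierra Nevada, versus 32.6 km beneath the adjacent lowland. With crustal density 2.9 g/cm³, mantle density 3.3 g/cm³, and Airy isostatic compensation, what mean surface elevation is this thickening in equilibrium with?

Excess crust Δ = 48.2 km − 32.6 km = 15.6 km, split between elevation h and root r with h + r = Δ.
Airy balance ρ_c h = (ρ_m − ρ_c) r gives r = h ρ_c/(ρ_m − ρ_c), so h (1 + ρ_c/(ρ_m − ρ_c)) = Δ, i.e. h = Δ (ρ_m − ρ_c)/ρ_m.
h = 15.6 km × 0.4/3.3 = 1.89 km.

1.89 km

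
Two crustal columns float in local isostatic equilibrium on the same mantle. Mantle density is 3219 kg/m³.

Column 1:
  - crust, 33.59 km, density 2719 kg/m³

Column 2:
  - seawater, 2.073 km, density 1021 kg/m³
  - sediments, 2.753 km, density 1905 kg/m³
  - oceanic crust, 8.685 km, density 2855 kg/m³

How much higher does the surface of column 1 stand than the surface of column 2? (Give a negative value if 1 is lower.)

For any compensation level in the mantle, the mantle terms cancel and isostasy reduces to e = (Σt_1 − Σt_2) − (Σ(ρt)_1 − Σ(ρt)_2) / ρ_m.
Σt_1 = 33.59 km; Σt_2 = 13.511 km; Σ(ρt)_1 = 91331.21; Σ(ρt)_2 = 32156.673 (in km·kg/m³).
e = (33.59 − 13.511) − (91331.21 − 32156.673) / 3219 = 1.7 km.

1.7 km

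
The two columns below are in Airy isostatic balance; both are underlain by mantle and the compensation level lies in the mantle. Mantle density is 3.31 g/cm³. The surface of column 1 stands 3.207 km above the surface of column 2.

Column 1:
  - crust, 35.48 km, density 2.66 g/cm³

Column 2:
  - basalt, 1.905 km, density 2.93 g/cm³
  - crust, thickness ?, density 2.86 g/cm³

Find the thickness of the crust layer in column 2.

26.1 km

Take the compensation level at the base of the deeper column (depth z_c below the surface of column 1) and equate Σ ρ_i t_i down to z_c; mantle fills any gap and the z_c terms cancel.
Column 1: 35.48×2.66 + (z_c − 35.48)×3.31
Column 2: 3.207×0 + 1.905×2.93 + x×2.86 + (z_c − 3.207 − 1.905 − x)×3.31
The z_c×3.31 term appears on both sides and cancels. Collect the known terms of each column as K = Σ(ρt)_known − 3.31 × (depth of known layers): K_1 = 94.3768 − 3.31×35.48 = −23.062; K_2 = 5.58165 − 3.31×(3.207 + 1.905) = −11.33907.
Balance: K_1 = K_2 − x×(3.31 − 2.86), so x = (K_2 − K_1)/(3.31 − 2.86) = 11.7229/0.45 = 26.1 km.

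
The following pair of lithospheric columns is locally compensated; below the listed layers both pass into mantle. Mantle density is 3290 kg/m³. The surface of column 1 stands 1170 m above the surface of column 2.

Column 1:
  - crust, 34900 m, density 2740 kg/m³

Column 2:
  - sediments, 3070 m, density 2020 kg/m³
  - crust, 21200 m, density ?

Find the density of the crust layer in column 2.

Take the compensation level at the base of the deeper column (depth z_c below the surface of column 1) and equate Σ ρ_i t_i down to z_c; mantle fills any gap and the z_c terms cancel.
Column 1: 34900×2740 + (z_c − 34900)×3290
Column 2: 1170×0 + 3070×2020 + 21200×ρ + (z_c − 1170 − 24270)×3290
The z_c×3290 term appears on both sides and cancels. Collect the known terms of each column as K = Σ(ρt)_known − 3290 × (depth of known layers): K_1 = 95626000 − 3290×34900 = −19195000; K_2 = 6201400 − 3290×(1170 + 24270) = −77496200.
Balance: K_1 = K_2 + 21200×ρ, so ρ = (K_1 − K_2)/21200 = 58301200/21200 = 2750 kg/m³.

2750 kg/m³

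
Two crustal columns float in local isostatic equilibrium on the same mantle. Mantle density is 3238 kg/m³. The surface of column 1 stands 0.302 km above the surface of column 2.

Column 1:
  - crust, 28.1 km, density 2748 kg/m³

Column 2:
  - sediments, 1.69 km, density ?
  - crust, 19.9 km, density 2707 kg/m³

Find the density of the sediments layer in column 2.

Take the compensation level at the base of the deeper column (depth z_c below the surface of column 1) and equate Σ ρ_i t_i down to z_c; mantle fills any gap and the z_c terms cancel.
Column 1: 28.1×2748 + (z_c − 28.1)×3238
Column 2: 0.302×0 + 1.69×ρ + 19.9×2707 + (z_c − 0.302 − 21.59)×3238
The z_c×3238 term appears on both sides and cancels. Collect the known terms of each column as K = Σ(ρt)_known − 3238 × (depth of known layers): K_1 = 77218.8 − 3238×28.1 = −13769; K_2 = 53869.3 − 3238×(0.302 + 21.59) = −17016.996.
Balance: K_1 = K_2 + 1.69×ρ, so ρ = (K_1 − K_2)/1.69 = 3248/1.69 = 1920 kg/m³.

1920 kg/m³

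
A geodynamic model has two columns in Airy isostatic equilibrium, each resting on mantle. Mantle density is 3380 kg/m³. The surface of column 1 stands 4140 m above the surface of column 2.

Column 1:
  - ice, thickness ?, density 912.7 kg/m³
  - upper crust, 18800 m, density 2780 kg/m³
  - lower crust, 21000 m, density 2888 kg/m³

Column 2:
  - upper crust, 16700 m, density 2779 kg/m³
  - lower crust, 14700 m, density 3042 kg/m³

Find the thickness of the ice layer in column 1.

2990 m

Take the compensation level at the base of the deeper column (depth z_c below the surface of column 1) and equate Σ ρ_i t_i down to z_c; mantle fills any gap and the z_c terms cancel.
Column 1: x×912.7 + 18800×2780 + 21000×2888 + (z_c − 39800 − x)×3380
Column 2: 4140×0 + 16700×2779 + 14700×3042 + (z_c − 4140 − 31400)×3380
The z_c×3380 term appears on both sides and cancels. Collect the known terms of each column as K = Σ(ρt)_known − 3380 × (depth of known layers): K_1 = 112912000 − 3380×39800 = −21612000; K_2 = 91126700 − 3380×(4140 + 31400) = −28998500.
Balance: K_1 − x×(3380 − 912.7) = K_2, so x = (K_1 − K_2)/(3380 − 912.7) = 7386500/2467.3 = 2990 m.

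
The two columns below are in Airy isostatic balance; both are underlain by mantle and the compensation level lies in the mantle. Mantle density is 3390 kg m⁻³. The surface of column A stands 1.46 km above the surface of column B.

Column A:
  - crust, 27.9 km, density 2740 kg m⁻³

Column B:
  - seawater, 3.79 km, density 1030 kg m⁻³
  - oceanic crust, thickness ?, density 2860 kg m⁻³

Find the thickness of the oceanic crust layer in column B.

8 km

Take the compensation level at the base of the deeper column (depth z_c below the surface of column A) and equate Σ ρ_i t_i down to z_c; mantle fills any gap and the z_c terms cancel.
Column A: 27.9×2740 + (z_c − 27.9)×3390
Column B: 1.46×0 + 3.79×1030 + x×2860 + (z_c − 1.46 − 3.79 − x)×3390
The z_c×3390 term appears on both sides and cancels. Collect the known terms of each column as K = Σ(ρt)_known − 3390 × (depth of known layers): K_A = 76446 − 3390×27.9 = −18135; K_B = 3903.7 − 3390×(1.46 + 3.79) = −13893.8.
Balance: K_A = K_B − x×(3390 − 2860), so x = (K_B − K_A)/(3390 − 2860) = 4241.2/530 = 8 km.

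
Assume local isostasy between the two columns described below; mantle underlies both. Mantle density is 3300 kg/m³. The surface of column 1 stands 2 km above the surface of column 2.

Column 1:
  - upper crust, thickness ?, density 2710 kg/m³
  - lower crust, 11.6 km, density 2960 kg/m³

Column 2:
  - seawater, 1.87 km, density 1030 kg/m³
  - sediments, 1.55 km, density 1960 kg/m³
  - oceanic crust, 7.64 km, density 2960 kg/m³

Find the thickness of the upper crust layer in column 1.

Take the compensation level at the base of the deeper column (depth z_c below the surface of column 1) and equate Σ ρ_i t_i down to z_c; mantle fills any gap and the z_c terms cancel.
Column 1: x×2710 + 11.6×2960 + (z_c − 11.6 − x)×3300
Column 2: 2×0 + 1.87×1030 + 1.55×1960 + 7.64×2960 + (z_c − 2 − 11.06)×3300
The z_c×3300 term appears on both sides and cancels. Collect the known terms of each column as K = Σ(ρt)_known − 3300 × (depth of known layers): K_1 = 34336 − 3300×11.6 = −3944; K_2 = 27578.5 − 3300×(2 + 11.06) = −15519.5.
Balance: K_1 − x×(3300 − 2710) = K_2, so x = (K_1 − K_2)/(3300 − 2710) = 11575.5/590 = 19.6 km.

19.6 km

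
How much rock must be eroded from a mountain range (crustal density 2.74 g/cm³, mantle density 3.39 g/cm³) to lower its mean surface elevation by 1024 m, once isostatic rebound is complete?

Net drop Δ = e − u = e − e ρ_c/ρ_m = e (ρ_m − ρ_c)/ρ_m.
e = Δ ρ_m/(ρ_m − ρ_c) = 1024 m × 3.39/0.65 = 5340 m.

5340 m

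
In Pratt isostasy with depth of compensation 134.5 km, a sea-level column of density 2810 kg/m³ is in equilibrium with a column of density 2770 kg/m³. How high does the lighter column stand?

1.94 km

ρ_ref D = ρ (D + h) → h = D (ρ_ref − ρ)/ρ.
h = 134.5 km × (2810 − 2770)/2770 = 1.94 km.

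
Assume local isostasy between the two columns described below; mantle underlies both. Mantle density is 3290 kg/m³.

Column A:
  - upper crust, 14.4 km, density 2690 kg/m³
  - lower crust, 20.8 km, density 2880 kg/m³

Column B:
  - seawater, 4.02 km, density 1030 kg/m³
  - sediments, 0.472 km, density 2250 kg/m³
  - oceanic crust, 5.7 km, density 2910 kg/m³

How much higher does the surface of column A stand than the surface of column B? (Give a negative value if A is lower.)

For any compensation level in the mantle, the mantle terms cancel and isostasy reduces to e = (Σt_A − Σt_B) − (Σ(ρt)_A − Σ(ρt)_B) / ρ_m.
Σt_A = 35.2 km; Σt_B = 10.192 km; Σ(ρt)_A = 98640; Σ(ρt)_B = 21789.6 (in km·kg/m³).
e = (35.2 − 10.192) − (98640 − 21789.6) / 3290 = 1.65 km.

1.65 km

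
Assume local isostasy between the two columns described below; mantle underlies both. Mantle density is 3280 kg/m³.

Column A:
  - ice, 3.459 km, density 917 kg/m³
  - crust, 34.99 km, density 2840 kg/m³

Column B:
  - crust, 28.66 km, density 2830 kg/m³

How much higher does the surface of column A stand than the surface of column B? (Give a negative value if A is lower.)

For any compensation level in the mantle, the mantle terms cancel and isostasy reduces to e = (Σt_A − Σt_B) − (Σ(ρt)_A − Σ(ρt)_B) / ρ_m.
Σt_A = 38.449 km; Σt_B = 28.66 km; Σ(ρt)_A = 102543.503; Σ(ρt)_B = 81107.8 (in km·kg/m³).
e = (38.449 − 28.66) − (102543.503 − 81107.8) / 3280 = 3.25 km.

3.25 km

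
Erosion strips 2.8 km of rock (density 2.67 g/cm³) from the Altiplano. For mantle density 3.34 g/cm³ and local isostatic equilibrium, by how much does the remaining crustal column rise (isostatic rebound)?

2.24 km

Unloading: uplift u = e ρ_c/ρ_m = 2.8 km × 2.67/3.34 = 2.24 km.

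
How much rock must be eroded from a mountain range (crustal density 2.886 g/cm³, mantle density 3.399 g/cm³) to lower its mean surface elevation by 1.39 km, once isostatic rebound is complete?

Net drop Δ = e − u = e − e ρ_c/ρ_m = e (ρ_m − ρ_c)/ρ_m.
e = Δ ρ_m/(ρ_m − ρ_c) = 1.39 km × 3.399/0.513 = 9.21 km.

9.21 km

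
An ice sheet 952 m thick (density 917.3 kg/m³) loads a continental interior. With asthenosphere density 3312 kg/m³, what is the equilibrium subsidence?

By Archimedes' principle applied to the lithosphere: the ice load ρ_ice t is balanced by mantle displaced below, ρ_m s.
s = t ρ_ice / ρ_m = 952 m × 917.3/3312 = 264 m.

264 m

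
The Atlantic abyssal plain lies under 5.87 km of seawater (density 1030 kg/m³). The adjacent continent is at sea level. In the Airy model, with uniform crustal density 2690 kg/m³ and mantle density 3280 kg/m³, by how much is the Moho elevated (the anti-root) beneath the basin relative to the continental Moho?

16.5 km

For local isostatic compensation: replacing crust with seawater at the top is compensated by replacing crust with mantle at the base: d (ρ_c − ρ_w) = a (ρ_m − ρ_c).
a = d (ρ_c − ρ_w)/(ρ_m − ρ_c) = 5.87 km × 1660/590 = 16.5 km.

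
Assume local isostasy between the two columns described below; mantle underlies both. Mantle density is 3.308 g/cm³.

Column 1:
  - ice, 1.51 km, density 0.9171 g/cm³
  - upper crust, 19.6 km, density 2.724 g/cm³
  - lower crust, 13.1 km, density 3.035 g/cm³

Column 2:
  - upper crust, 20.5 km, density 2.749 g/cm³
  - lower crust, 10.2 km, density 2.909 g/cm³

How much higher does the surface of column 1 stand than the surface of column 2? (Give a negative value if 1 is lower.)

For any compensation level in the mantle, the mantle terms cancel and isostasy reduces to e = (Σt_1 − Σt_2) − (Σ(ρt)_1 − Σ(ρt)_2) / ρ_m.
Σt_1 = 34.21 km; Σt_2 = 30.7 km; Σ(ρt)_1 = 94.533721; Σ(ρt)_2 = 86.0263 (in km·g/cm³).
e = (34.21 − 30.7) − (94.533721 − 86.0263) / 3.308 = 0.938 km.

0.938 km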